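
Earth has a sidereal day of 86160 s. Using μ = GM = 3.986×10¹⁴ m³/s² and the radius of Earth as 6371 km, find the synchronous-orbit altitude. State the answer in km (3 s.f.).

A synchronous orbit has period T, so by Kepler's third law a = (μT²/4π²)^(1/3).
μT²/4π² = 3.986×10¹⁴ × (8.616×10⁴)² / 39.48 = 7.495×10²² m³.
a = 4.216×10⁷ m = 42163 km.
Altitude h = a − R = 42163 − 6371 = 35792 km.

h_sync ≈ 35800 km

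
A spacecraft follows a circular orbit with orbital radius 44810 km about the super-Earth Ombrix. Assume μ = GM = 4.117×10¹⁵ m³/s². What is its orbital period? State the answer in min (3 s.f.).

r = 44810 km = 4.481×10⁷ m.
Kepler's third law: T = 2π√(r³/μ) = 2π√((4.481×10⁷)³ / 4.117×10¹⁵).
r³/μ = 2.185×10⁷ s², so T = 2π × 4.675×10³ = 2.937×10⁴ s.
Converting: 2.937×10⁴ s ÷ 60.00 = 489.6 min.

T ≈ 490 min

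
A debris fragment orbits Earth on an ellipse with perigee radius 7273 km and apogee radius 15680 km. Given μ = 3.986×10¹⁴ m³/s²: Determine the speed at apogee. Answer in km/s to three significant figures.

Semi-major axis a = (r_p + r_a)/2 = 11476 km = 1.148×10⁷ m.
Vis-viva: v² = μ(2/r − 1/a) = 3.986×10¹⁴ × (1.276×10⁻⁷ − 8.713×10⁻⁸) = 1.611×10⁷ m²/s².
v = 4014 m/s = 4.014 km/s.

v ≈ 4.01 km/s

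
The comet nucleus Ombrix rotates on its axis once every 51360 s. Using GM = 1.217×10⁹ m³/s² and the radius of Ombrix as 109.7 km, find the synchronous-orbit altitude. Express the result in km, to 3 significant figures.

A synchronous orbit has period T, so by Kepler's third law a = (μT²/4π²)^(1/3).
μT²/4π² = 1.217×10⁹ × (5.136×10⁴)² / 39.48 = 8.132×10¹⁶ m³.
a = 4.332×10⁵ m = 433.24 km.
Altitude h = a − R = 433.24 − 109.7 = 323.54 km.

h_sync ≈ 324 km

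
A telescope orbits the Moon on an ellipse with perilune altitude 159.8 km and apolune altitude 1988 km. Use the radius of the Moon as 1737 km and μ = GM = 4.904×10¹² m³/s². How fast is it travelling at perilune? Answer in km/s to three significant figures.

r_p = 1737 + 159.8 = 1896.8 km = 1.8968×10⁶ m.
r_a = 1737 + 1988 = 3725.0 km = 3.7250×10⁶ m.
Semi-major axis a = (r_p + r_a)/2 = 2810.9 km = 2.811×10⁶ m.
Vis-viva: v² = μ(2/r − 1/a) = 4.904×10¹² × (1.054×10⁻⁶ − 3.558×10⁻⁷) = 3.426×10⁶ m²/s².
v = 1851 m/s = 1.851 km/s.

v ≈ 1.85 km/s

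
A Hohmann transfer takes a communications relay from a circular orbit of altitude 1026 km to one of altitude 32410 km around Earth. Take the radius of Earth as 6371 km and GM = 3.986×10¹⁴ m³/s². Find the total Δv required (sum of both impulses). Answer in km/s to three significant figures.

Δv_total ≈ 3.56 km/s

r₁ = 6371 + 1026 = 7397.0 km = 7.3970×10⁶ m.
r₂ = 6371 + 32410 = 38781 km = 3.8781×10⁷ m.
Transfer ellipse a_t = (r₁ + r₂)/2 = 2.309×10⁷ m.
At r₁: circular v_c1 = √(μ/r₁) = 7341 m/s; transfer-perigee v_p = √[μ(2/r₁ − 1/a_t)] = 9514 m/s.
Δv₁ = v_p − v_c1 = 2173 m/s.
At r₂: circular v_c2 = √(μ/r₂) = 3206 m/s; transfer-apogee v_a = √[μ(2/r₂ − 1/a_t)] = 1815 m/s.
Δv₂ = v_c2 − v_a = 1391 m/s.
Total Δv = Δv₁ + Δv₂ = 3564 m/s = 3.564 km/s.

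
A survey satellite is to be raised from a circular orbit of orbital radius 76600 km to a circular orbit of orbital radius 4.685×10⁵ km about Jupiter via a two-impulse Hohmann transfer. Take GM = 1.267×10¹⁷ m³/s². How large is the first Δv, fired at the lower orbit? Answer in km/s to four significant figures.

Δv ≈ 12.65 km/s

r₁ = 76600 km = 7.660×10⁷ m.
r₂ = 4.685×10⁵ km = 4.685×10⁸ m.
Transfer ellipse a_t = (r₁ + r₂)/2 = 2.726×10⁸ m.
At r₁: circular v_c1 = √(μ/r₁) = 40670 m/s; transfer-perijove v_p = √[μ(2/r₁ − 1/a_t)] = 53320 m/s.
Δv₁ = v_p − v_c1 = 12650 m/s.
= 12.65 km/s.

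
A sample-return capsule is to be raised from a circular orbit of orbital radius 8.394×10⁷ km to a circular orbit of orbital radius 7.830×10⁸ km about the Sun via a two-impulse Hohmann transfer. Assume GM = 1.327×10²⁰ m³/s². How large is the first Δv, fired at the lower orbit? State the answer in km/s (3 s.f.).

Δv ≈ 13.7 km/s

r₁ = 8.394×10⁷ km = 8.394×10¹⁰ m.
r₂ = 7.830×10⁸ km = 7.830×10¹¹ m.
Transfer ellipse a_t = (r₁ + r₂)/2 = 4.335×10¹¹ m.
At r₁: circular v_c1 = √(μ/r₁) = 39760 m/s; transfer-perihelion v_p = √[μ(2/r₁ − 1/a_t)] = 53440 m/s.
Δv₁ = v_p − v_c1 = 13680 m/s.
= 13.68 km/s.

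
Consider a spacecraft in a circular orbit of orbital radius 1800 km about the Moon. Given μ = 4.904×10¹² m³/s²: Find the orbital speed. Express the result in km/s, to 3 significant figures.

v ≈ 1.65 km/s

r = 1800 km = 1.800×10⁶ m.
For a circular orbit v = √(μ/r) = √(4.904×10¹² / 1.800×10⁶) = √(2.724×10⁶) = 1651 m/s.
That is 1.651 km/s.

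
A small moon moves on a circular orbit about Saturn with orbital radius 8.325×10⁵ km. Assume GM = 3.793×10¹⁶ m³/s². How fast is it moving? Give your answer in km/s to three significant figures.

v ≈ 6.75 km/s

r = 8.325×10⁵ km = 8.325×10⁸ m.
For a circular orbit v = √(μ/r) = √(3.793×10¹⁶ / 8.325×10⁸) = √(4.556×10⁷) = 6750 m/s.
That is 6.750 km/s.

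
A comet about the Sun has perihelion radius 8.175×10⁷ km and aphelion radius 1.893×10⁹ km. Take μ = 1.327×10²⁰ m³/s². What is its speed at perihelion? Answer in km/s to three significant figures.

v ≈ 55.8 km/s

Semi-major axis a = (r_p + r_a)/2 = 9.8738×10⁸ km = 9.874×10¹¹ m.
Vis-viva: v² = μ(2/r − 1/a) = 1.327×10²⁰ × (2.446×10⁻¹¹ − 1.013×10⁻¹²) = 3.112×10⁹ m²/s².
v = 55790 m/s = 55.79 km/s.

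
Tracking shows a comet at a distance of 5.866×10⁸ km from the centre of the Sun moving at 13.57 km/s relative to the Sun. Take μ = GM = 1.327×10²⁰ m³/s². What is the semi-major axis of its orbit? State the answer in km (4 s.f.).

a ≈ 4.946×10⁸ km

r = 5.866×10¹¹ m.
Specific orbital energy ε = v²/2 − μ/r = (13570)²/2 − 1.327×10²⁰/5.866×10¹¹ = -1.341×10⁸ J/kg.
Since ε = −μ/(2a), a = −μ/(2ε) = 4.946×10¹¹ m = 4.9461×10⁸ km.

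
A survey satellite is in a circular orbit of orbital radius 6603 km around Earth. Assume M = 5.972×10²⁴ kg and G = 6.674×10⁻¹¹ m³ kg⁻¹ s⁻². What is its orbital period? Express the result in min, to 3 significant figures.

T ≈ 89.0 min

μ = GM = 6.674×10⁻¹¹ × 5.972×10²⁴ = 3.986×10¹⁴ m³/s².
r = 6603 km = 6.603×10⁶ m.
Kepler's third law: T = 2π√(r³/μ) = 2π√((6.603×10⁶)³ / 3.986×10¹⁴).
r³/μ = 7.223×10⁵ s², so T = 2π × 8.499×10² = 5.340×10³ s.
Converting: 5.340×10³ s ÷ 60.00 = 89.00 min.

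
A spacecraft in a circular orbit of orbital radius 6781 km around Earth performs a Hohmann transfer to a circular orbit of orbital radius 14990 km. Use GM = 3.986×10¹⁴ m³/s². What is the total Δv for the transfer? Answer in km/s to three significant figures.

Δv_total ≈ 2.42 km/s

r₁ = 6781 km = 6.781×10⁶ m.
r₂ = 14990 km = 1.499×10⁷ m.
Transfer ellipse a_t = (r₁ + r₂)/2 = 1.089×10⁷ m.
At r₁: circular v_c1 = √(μ/r₁) = 7667 m/s; transfer-perigee v_p = √[μ(2/r₁ − 1/a_t)] = 8997 m/s.
Δv₁ = v_p − v_c1 = 1330 m/s.
At r₂: circular v_c2 = √(μ/r₂) = 5157 m/s; transfer-apogee v_a = √[μ(2/r₂ − 1/a_t)] = 4070 m/s.
Δv₂ = v_c2 − v_a = 1087 m/s.
Total Δv = Δv₁ + Δv₂ = 2417 m/s = 2.417 km/s.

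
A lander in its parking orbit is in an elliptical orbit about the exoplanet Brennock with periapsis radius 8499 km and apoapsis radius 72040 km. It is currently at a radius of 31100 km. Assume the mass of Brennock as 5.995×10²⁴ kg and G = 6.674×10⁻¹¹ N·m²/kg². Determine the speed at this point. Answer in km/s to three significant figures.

μ = GM = 6.674×10⁻¹¹ × 5.995×10²⁴ = 4.001×10¹⁴ m³/s².
Semi-major axis a = (r_p + r_a)/2 = 40270 km = 4.027×10⁷ m.
Vis-viva: v² = μ(2/r − 1/a) = 4.001×10¹⁴ × (6.431×10⁻⁸ − 2.483×10⁻⁸) = 1.579×10⁷ m²/s².
v = 3974 m/s = 3.974 km/s.

v ≈ 3.97 km/s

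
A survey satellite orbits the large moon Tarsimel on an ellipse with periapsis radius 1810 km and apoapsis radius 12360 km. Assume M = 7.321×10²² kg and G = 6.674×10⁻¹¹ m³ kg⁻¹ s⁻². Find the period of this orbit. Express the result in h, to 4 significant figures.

μ = GM = 6.674×10⁻¹¹ × 7.321×10²² = 4.886×10¹² m³/s².
Semi-major axis a = (r_p + r_a)/2 = (1810.0 + 12360)/2 = 7085.0 km = 7.085×10⁶ m.
By Kepler's third law T = 2π√(a³/μ) = 2π × 8.532×10³ = 5.361×10⁴ s.
= 14.89 h.

T ≈ 14.89 h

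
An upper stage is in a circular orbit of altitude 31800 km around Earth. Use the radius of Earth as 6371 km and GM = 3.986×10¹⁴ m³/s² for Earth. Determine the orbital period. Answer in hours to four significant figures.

r = 6371 + 31800 = 38171 km = 3.8171×10⁷ m.
Kepler's third law: T = 2π√(r³/μ) = 2π√((3.817×10⁷)³ / 3.986×10¹⁴).
r³/μ = 1.395×10⁸ s², so T = 2π × 1.181×10⁴ = 7.422×10⁴ s.
Converting: 7.422×10⁴ s ÷ 3600 = 20.62 hours.

T ≈ 20.62 hours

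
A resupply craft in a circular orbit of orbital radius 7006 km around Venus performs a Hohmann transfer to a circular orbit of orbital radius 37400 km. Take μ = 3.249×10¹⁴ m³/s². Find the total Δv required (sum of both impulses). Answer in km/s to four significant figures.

r₁ = 7006 km = 7.006×10⁶ m.
r₂ = 37400 km = 3.740×10⁷ m.
Transfer ellipse a_t = (r₁ + r₂)/2 = 2.220×10⁷ m.
At r₁: circular v_c1 = √(μ/r₁) = 6810 m/s; transfer-periapsis v_p = √[μ(2/r₁ − 1/a_t)] = 8838 m/s.
Δv₁ = v_p − v_c1 = 2028 m/s.
At r₂: circular v_c2 = √(μ/r₂) = 2947 m/s; transfer-apoapsis v_a = √[μ(2/r₂ − 1/a_t)] = 1656 m/s.
Δv₂ = v_c2 − v_a = 1292 m/s.
Total Δv = Δv₁ + Δv₂ = 3320 m/s = 3.320 km/s.

Δv_total ≈ 3.320 km/s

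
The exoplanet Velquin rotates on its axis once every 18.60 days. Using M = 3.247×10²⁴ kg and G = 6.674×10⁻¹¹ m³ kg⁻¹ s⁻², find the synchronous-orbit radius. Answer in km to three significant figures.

r_sync ≈ 2.42×10⁵ km

μ = GM = 6.674×10⁻¹¹ × 3.247×10²⁴ = 2.167×10¹⁴ m³/s².
T = 18.60 days = 1.607×10⁶ s.
A synchronous orbit has period T, so by Kepler's third law a = (μT²/4π²)^(1/3).
μT²/4π² = 2.167×10¹⁴ × (1.607×10⁶)² / 39.48 = 1.418×10²⁵ m³.
a = 2.420×10⁸ m = 2.4202×10⁵ km.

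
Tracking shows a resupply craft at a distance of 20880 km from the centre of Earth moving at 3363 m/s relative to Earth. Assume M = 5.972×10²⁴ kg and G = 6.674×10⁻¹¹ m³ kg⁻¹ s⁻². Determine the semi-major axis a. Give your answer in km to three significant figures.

μ = GM = 6.674×10⁻¹¹ × 5.972×10²⁴ = 3.986×10¹⁴ m³/s².
r = 2.088×10⁷ m.
Specific orbital energy ε = v²/2 − μ/r = (3363)²/2 − 3.986×10¹⁴/2.088×10⁷ = -1.343×10⁷ J/kg.
Since ε = −μ/(2a), a = −μ/(2ε) = 1.483×10⁷ m = 14835 km.

a ≈ 14800 km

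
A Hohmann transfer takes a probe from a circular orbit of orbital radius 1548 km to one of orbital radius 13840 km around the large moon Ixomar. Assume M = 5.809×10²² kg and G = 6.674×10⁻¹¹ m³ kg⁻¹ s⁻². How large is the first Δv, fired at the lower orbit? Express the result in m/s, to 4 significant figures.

μ = GM = 6.674×10⁻¹¹ × 5.809×10²² = 3.877×10¹² m³/s².
r₁ = 1548 km = 1.548×10⁶ m.
r₂ = 13840 km = 1.384×10⁷ m.
Transfer ellipse a_t = (r₁ + r₂)/2 = 7.694×10⁶ m.
At r₁: circular v_c1 = √(μ/r₁) = 1583 m/s; transfer-periapsis v_p = √[μ(2/r₁ − 1/a_t)] = 2123 m/s.
Δv₁ = v_p − v_c1 = 540.0 m/s.

Δv ≈ 540.0 m/s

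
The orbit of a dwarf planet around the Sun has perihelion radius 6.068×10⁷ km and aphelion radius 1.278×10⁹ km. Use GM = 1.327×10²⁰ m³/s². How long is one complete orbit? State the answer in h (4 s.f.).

T ≈ 82970 h

Semi-major axis a = (r_p + r_a)/2 = (6.0680×10⁷ + 1.2780×10⁹)/2 = 6.6934×10⁸ km = 6.693×10¹¹ m.
By Kepler's third law T = 2π√(a³/μ) = 2π × 4.754×10⁷ = 2.987×10⁸ s.
= 82970 h.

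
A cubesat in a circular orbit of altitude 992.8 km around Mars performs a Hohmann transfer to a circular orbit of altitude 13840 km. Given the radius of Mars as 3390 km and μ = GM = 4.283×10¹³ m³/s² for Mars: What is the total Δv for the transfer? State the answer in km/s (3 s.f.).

Δv_total ≈ 1.39 km/s

r₁ = 3390 + 992.8 = 4382.8 km = 4.3828×10⁶ m.
r₂ = 3390 + 13840 = 17230 km = 1.7230×10⁷ m.
Transfer ellipse a_t = (r₁ + r₂)/2 = 1.081×10⁷ m.
At r₁: circular v_c1 = √(μ/r₁) = 3126 m/s; transfer-periapsis v_p = √[μ(2/r₁ − 1/a_t)] = 3947 m/s.
Δv₁ = v_p − v_c1 = 821.2 m/s.
At r₂: circular v_c2 = √(μ/r₂) = 1577 m/s; transfer-apoapsis v_a = √[μ(2/r₂ − 1/a_t)] = 1004 m/s.
Δv₂ = v_c2 − v_a = 572.6 m/s.
Total Δv = Δv₁ + Δv₂ = 1394 m/s = 1.394 km/s.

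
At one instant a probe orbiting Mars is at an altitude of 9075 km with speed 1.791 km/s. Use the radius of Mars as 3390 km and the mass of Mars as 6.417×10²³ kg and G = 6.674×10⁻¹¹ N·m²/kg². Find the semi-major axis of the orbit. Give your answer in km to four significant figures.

μ = GM = 6.674×10⁻¹¹ × 6.417×10²³ = 4.283×10¹³ m³/s².
r = 3390 + 9075 = 12465 km = 1.246×10⁷ m.
Specific orbital energy ε = v²/2 − μ/r = (1791)²/2 − 4.283×10¹³/1.246×10⁷ = -1.832×10⁶ J/kg.
Since ε = −μ/(2a), a = −μ/(2ε) = 1.169×10⁷ m = 11689 km.

a ≈ 11690 km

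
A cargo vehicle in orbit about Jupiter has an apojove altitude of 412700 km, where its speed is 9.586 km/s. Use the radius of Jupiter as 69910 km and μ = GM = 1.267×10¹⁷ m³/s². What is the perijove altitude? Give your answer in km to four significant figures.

r_a = 69910 + 412700 = 4.8261×10⁵ km = 4.826×10⁸ m.
Specific energy ε = v²/2 − μ/r = -2.166×10⁸ J/kg, so a = −μ/(2ε) = 2.925×10⁸ m.
The apsides satisfy r_p + r_a = 2a, so the perijove radius is 2a − r_a = 1.024×10⁸ m = 1.0238×10⁵ km.
Perijove altitude = 1.0238×10⁵ − 69910 = 32469 km.

perijove altitude ≈ 32470 km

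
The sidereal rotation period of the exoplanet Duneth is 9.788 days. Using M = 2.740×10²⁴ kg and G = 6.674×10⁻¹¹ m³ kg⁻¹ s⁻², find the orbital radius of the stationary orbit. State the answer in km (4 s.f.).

r_sync ≈ 1.491×10⁵ km

μ = GM = 6.674×10⁻¹¹ × 2.740×10²⁴ = 1.829×10¹⁴ m³/s².
T = 9.788 days = 8.457×10⁵ s.
A synchronous orbit has period T, so by Kepler's third law a = (μT²/4π²)^(1/3).
μT²/4π² = 1.829×10¹⁴ × (8.457×10⁵)² / 39.48 = 3.313×10²⁴ m³.
a = 1.491×10⁸ m = 1.4907×10⁵ km.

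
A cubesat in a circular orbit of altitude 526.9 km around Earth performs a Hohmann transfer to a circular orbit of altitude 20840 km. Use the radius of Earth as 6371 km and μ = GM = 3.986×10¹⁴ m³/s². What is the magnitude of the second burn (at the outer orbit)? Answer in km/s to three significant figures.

Δv ≈ 1.39 km/s

r₁ = 6371 + 526.9 = 6897.9 km = 6.8979×10⁶ m.
r₂ = 6371 + 20840 = 27211 km = 2.7211×10⁷ m.
Transfer ellipse a_t = (r₁ + r₂)/2 = 1.705×10⁷ m.
At r₁: circular v_c1 = √(μ/r₁) = 7602 m/s; transfer-perigee v_p = √[μ(2/r₁ − 1/a_t)] = 9602 m/s.
At r₂: circular v_c2 = √(μ/r₂) = 3827 m/s; transfer-apogee v_a = √[μ(2/r₂ − 1/a_t)] = 2434 m/s.
Δv₂ = v_c2 − v_a = 1393 m/s.
= 1.393 km/s.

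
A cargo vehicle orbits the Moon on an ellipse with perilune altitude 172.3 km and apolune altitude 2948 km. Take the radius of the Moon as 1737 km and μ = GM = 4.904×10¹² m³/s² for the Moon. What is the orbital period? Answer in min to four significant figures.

T ≈ 283.1 min

r_p = 1737 + 172.3 = 1909.3 km = 1.9093×10⁶ m.
r_a = 1737 + 2948 = 4685.0 km = 4.6850×10⁶ m.
Semi-major axis a = (r_p + r_a)/2 = (1909.3 + 4685.0)/2 = 3297.2 km = 3.297×10⁶ m.
By Kepler's third law T = 2π√(a³/μ) = 2π × 2.704×10³ = 1.699×10⁴ s.
= 283.1 min.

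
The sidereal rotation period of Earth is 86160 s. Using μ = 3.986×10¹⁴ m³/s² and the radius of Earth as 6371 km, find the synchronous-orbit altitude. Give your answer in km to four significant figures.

h_sync ≈ 35790 km

A synchronous orbit has period T, so by Kepler's third law a = (μT²/4π²)^(1/3).
μT²/4π² = 3.986×10¹⁴ × (8.616×10⁴)² / 39.48 = 7.495×10²² m³.
a = 4.216×10⁷ m = 42163 km.
Altitude h = a − R = 42163 − 6371 = 35792 km.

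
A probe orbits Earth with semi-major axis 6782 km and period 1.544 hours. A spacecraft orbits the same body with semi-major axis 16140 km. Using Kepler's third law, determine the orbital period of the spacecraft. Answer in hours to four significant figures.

T₂ ≈ 5.668 hours

Kepler's third law: T² ∝ a³, so T₂ = T₁ (a₂/a₁)^(3/2).
a₂/a₁ = 2.380, (a₂/a₁)^(3/2) = 3.671.
T₂ = 1.544 × 3.671 = 5.668 hours.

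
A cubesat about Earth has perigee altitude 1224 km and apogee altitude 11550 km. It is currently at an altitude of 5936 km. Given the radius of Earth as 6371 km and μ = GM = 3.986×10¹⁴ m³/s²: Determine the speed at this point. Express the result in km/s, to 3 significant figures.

r_p = 6371 + 1224 = 7595.0 km = 7.5950×10⁶ m.
r_a = 6371 + 11550 = 17921 km = 1.7921×10⁷ m.
r = 6371 + 5936 = 12307 km = 1.231×10⁷ m.
Semi-major axis a = (r_p + r_a)/2 = 12758 km = 1.276×10⁷ m.
Vis-viva: v² = μ(2/r − 1/a) = 3.986×10¹⁴ × (1.625×10⁻⁷ − 7.838×10⁻⁸) = 3.353×10⁷ m²/s².
v = 5791 m/s = 5.791 km/s.

v ≈ 5.79 km/s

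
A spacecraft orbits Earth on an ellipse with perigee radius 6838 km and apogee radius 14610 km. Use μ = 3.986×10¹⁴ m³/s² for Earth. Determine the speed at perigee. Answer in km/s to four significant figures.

v ≈ 8.911 km/s

Semi-major axis a = (r_p + r_a)/2 = 10724 km = 1.072×10⁷ m.
Vis-viva: v² = μ(2/r − 1/a) = 3.986×10¹⁴ × (2.925×10⁻⁷ − 9.325×10⁻⁸) = 7.941×10⁷ m²/s².
v = 8911 m/s = 8.911 km/s.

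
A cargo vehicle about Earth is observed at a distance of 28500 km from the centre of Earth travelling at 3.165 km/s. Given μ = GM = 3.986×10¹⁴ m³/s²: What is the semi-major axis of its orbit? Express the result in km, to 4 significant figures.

a ≈ 22200 km

r = 2.850×10⁷ m.
Vis-viva rearranged: 1/a = 2/r − v²/μ = 7.018×10⁻⁸ − 2.513×10⁻⁸ = 4.504×10⁻⁸ m⁻¹.
a = 2.220×10⁷ m = 22200 km.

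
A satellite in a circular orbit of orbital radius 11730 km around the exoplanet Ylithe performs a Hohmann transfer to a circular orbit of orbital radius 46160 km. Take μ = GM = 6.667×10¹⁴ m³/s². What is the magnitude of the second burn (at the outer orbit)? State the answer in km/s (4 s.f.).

Δv ≈ 1.381 km/s

r₁ = 11730 km = 1.173×10⁷ m.
r₂ = 46160 km = 4.616×10⁷ m.
Transfer ellipse a_t = (r₁ + r₂)/2 = 2.894×10⁷ m.
At r₁: circular v_c1 = √(μ/r₁) = 7539 m/s; transfer-periapsis v_p = √[μ(2/r₁ − 1/a_t)] = 9521 m/s.
At r₂: circular v_c2 = √(μ/r₂) = 3800 m/s; transfer-apoapsis v_a = √[μ(2/r₂ − 1/a_t)] = 2419 m/s.
Δv₂ = v_c2 − v_a = 1381 m/s.
= 1.381 km/s.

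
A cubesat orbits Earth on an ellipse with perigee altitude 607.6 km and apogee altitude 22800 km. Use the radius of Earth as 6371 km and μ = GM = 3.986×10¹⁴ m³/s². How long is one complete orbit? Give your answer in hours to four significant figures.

T ≈ 6.718 hours

r_p = 6371 + 607.6 = 6978.6 km = 6.9786×10⁶ m.
r_a = 6371 + 22800 = 29171 km = 2.9171×10⁷ m.
Semi-major axis a = (r_p + r_a)/2 = (6978.6 + 29171)/2 = 18075 km = 1.807×10⁷ m.
By Kepler's third law T = 2π√(a³/μ) = 2π × 3.849×10³ = 2.418×10⁴ s.
= 6.718 hours.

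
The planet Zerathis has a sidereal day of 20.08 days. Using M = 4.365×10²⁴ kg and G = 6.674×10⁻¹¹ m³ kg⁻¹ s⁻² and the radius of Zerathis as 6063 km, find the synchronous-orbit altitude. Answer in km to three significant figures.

μ = GM = 6.674×10⁻¹¹ × 4.365×10²⁴ = 2.913×10¹⁴ m³/s².
T = 20.08 days = 1.735×10⁶ s.
A synchronous orbit has period T, so by Kepler's third law a = (μT²/4π²)^(1/3).
μT²/4π² = 2.913×10¹⁴ × (1.735×10⁶)² / 39.48 = 2.221×10²⁵ m³.
a = 2.811×10⁸ m = 2.8110×10⁵ km.
Altitude h = a − R = 2.8110×10⁵ − 6063 = 2.7503×10⁵ km.

h_sync ≈ 2.75×10⁵ km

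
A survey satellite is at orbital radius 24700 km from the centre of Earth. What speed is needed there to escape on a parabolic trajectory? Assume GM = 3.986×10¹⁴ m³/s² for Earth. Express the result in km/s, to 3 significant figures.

v_esc ≈ 5.68 km/s

r = 24700 km = 2.470×10⁷ m.
Escape speed v_esc = √(2μ/r) = √(2 × 3.986×10¹⁴ / 2.470×10⁷) = √(3.228×10⁷) = 5681 m/s.
= 5.681 km/s.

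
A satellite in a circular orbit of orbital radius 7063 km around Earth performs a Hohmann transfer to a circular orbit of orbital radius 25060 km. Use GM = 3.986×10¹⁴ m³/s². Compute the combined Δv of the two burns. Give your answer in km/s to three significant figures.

Δv_total ≈ 3.21 km/s

r₁ = 7063 km = 7.063×10⁶ m.
r₂ = 25060 km = 2.506×10⁷ m.
Transfer ellipse a_t = (r₁ + r₂)/2 = 1.606×10⁷ m.
At r₁: circular v_c1 = √(μ/r₁) = 7512 m/s; transfer-perigee v_p = √[μ(2/r₁ − 1/a_t)] = 9384 m/s.
Δv₁ = v_p − v_c1 = 1871 m/s.
At r₂: circular v_c2 = √(μ/r₂) = 3988 m/s; transfer-apogee v_a = √[μ(2/r₂ − 1/a_t)] = 2645 m/s.
Δv₂ = v_c2 − v_a = 1343 m/s.
Total Δv = Δv₁ + Δv₂ = 3215 m/s = 3.215 km/s.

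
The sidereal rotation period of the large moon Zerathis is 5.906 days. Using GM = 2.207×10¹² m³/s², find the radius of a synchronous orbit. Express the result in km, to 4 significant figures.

r_sync ≈ 24420 km

T = 5.906 days = 5.103×10⁵ s.
A synchronous orbit has period T, so by Kepler's third law a = (μT²/4π²)^(1/3).
μT²/4π² = 2.207×10¹² × (5.103×10⁵)² / 39.48 = 1.456×10²² m³.
a = 2.442×10⁷ m = 24417 km.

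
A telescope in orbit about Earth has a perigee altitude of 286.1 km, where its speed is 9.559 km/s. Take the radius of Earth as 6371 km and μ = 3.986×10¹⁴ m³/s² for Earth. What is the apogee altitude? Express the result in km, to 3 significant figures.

r_p = 6371 + 286.1 = 6657.1 km = 6.657×10⁶ m.
Specific energy ε = v²/2 − μ/r = -1.419×10⁷ J/kg, so a = −μ/(2ε) = 1.405×10⁷ m.
The apsides satisfy r_p + r_a = 2a, so the apogee radius is 2a − r_p = 2.144×10⁷ m = 21436 km.
Apogee altitude = 21436 − 6371 = 15065 km.

apogee altitude ≈ 15100 km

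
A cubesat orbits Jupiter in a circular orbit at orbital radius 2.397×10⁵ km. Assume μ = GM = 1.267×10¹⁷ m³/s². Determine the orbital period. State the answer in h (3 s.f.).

T ≈ 18.2 h

r = 2.397×10⁵ km = 2.397×10⁸ m.
Kepler's third law: T = 2π√(r³/μ) = 2π√((2.397×10⁸)³ / 1.267×10¹⁷).
r³/μ = 1.087×10⁸ s², so T = 2π × 1.043×10⁴ = 6.551×10⁴ s.
Converting: 6.551×10⁴ s ÷ 3600 = 18.20 h.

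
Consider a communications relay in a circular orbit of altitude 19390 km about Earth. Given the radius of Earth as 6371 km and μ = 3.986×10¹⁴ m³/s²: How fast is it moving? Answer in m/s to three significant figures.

v ≈ 3930 m/s

r = 6371 + 19390 = 25761 km = 2.5761×10⁷ m.
For a circular orbit v = √(μ/r) = √(3.986×10¹⁴ / 2.576×10⁷) = √(1.547×10⁷) = 3934 m/s.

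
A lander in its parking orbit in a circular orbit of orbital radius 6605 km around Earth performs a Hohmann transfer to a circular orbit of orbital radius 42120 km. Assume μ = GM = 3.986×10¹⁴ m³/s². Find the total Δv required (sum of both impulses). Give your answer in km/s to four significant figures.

Δv_total ≈ 3.921 km/s

r₁ = 6605 km = 6.605×10⁶ m.
r₂ = 42120 km = 4.212×10⁷ m.
Transfer ellipse a_t = (r₁ + r₂)/2 = 2.436×10⁷ m.
At r₁: circular v_c1 = √(μ/r₁) = 7768 m/s; transfer-perigee v_p = √[μ(2/r₁ − 1/a_t)] = 10210 m/s.
Δv₁ = v_p − v_c1 = 2446 m/s.
At r₂: circular v_c2 = √(μ/r₂) = 3076 m/s; transfer-apogee v_a = √[μ(2/r₂ − 1/a_t)] = 1602 m/s.
Δv₂ = v_c2 − v_a = 1475 m/s.
Total Δv = Δv₁ + Δv₂ = 3921 m/s = 3.921 km/s.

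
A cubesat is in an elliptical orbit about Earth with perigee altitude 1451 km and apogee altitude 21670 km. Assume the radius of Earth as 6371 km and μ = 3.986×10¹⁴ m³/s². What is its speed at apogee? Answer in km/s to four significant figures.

r_p = 6371 + 1451 = 7822.0 km = 7.8220×10⁶ m.
r_a = 6371 + 21670 = 28041 km = 2.8041×10⁷ m.
Semi-major axis a = (r_p + r_a)/2 = 17932 km = 1.793×10⁷ m.
Vis-viva: v² = μ(2/r − 1/a) = 3.986×10¹⁴ × (7.132×10⁻⁸ − 5.577×10⁻⁸) = 6.201×10⁶ m²/s².
v = 2490 m/s = 2.490 km/s.

v ≈ 2.490 km/s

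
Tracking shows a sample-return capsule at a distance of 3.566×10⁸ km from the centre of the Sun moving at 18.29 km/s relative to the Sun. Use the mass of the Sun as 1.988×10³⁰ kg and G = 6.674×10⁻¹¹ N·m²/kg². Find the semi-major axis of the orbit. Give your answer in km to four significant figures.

a ≈ 3.239×10⁸ km

μ = GM = 6.674×10⁻¹¹ × 1.988×10³⁰ = 1.327×10²⁰ m³/s².
r = 3.566×10¹¹ m.
Vis-viva rearranged: 1/a = 2/r − v²/μ = 5.609×10⁻¹² − 2.521×10⁻¹² = 3.087×10⁻¹² m⁻¹.
a = 3.239×10¹¹ m = 3.2392×10⁸ km.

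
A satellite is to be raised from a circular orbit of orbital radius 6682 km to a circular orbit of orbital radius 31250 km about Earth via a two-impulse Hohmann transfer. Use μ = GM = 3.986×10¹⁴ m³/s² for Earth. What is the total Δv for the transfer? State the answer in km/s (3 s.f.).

r₁ = 6682 km = 6.682×10⁶ m.
r₂ = 31250 km = 3.125×10⁷ m.
Transfer ellipse a_t = (r₁ + r₂)/2 = 1.897×10⁷ m.
At r₁: circular v_c1 = √(μ/r₁) = 7724 m/s; transfer-perigee v_p = √[μ(2/r₁ − 1/a_t)] = 9914 m/s.
Δv₁ = v_p − v_c1 = 2191 m/s.
At r₂: circular v_c2 = √(μ/r₂) = 3571 m/s; transfer-apogee v_a = √[μ(2/r₂ − 1/a_t)] = 2120 m/s.
Δv₂ = v_c2 − v_a = 1452 m/s.
Total Δv = Δv₁ + Δv₂ = 3642 m/s = 3.642 km/s.

Δv_total ≈ 3.64 km/s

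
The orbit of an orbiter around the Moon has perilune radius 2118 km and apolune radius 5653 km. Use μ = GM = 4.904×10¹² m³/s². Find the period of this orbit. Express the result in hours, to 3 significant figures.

T ≈ 6.04 hours

Semi-major axis a = (r_p + r_a)/2 = (2118.0 + 5653.0)/2 = 3885.5 km = 3.886×10⁶ m.
By Kepler's third law T = 2π√(a³/μ) = 2π × 3.459×10³ = 2.173×10⁴ s.
= 6.036 hours.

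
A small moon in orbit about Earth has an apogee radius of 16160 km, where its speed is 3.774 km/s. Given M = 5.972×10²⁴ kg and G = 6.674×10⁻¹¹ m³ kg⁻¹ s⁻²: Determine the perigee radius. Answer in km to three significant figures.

μ = GM = 6.674×10⁻¹¹ × 5.972×10²⁴ = 3.986×10¹⁴ m³/s².
r_a = 1.616×10⁷ m.
Specific energy ε = v²/2 − μ/r = -1.754×10⁷ J/kg, so a = −μ/(2ε) = 1.136×10⁷ m.
The apsides satisfy r_p + r_a = 2a, so the perigee radius is 2a − r_a = 6.560×10⁶ m = 6560.3 km.

perigee radius ≈ 6560 km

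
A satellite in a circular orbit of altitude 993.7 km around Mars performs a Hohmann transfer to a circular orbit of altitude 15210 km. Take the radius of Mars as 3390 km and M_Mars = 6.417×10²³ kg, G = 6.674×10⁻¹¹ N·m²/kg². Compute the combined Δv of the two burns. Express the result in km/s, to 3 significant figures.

μ = GM = 6.674×10⁻¹¹ × 6.417×10²³ = 4.283×10¹³ m³/s².
r₁ = 3390 + 993.7 = 4383.7 km = 4.3837×10⁶ m.
r₂ = 3390 + 15210 = 18600 km = 1.8600×10⁷ m.
Transfer ellipse a_t = (r₁ + r₂)/2 = 1.149×10⁷ m.
At r₁: circular v_c1 = √(μ/r₁) = 3126 m/s; transfer-periapsis v_p = √[μ(2/r₁ − 1/a_t)] = 3976 m/s.
Δv₁ = v_p − v_c1 = 850.9 m/s.
At r₂: circular v_c2 = √(μ/r₂) = 1517 m/s; transfer-apoapsis v_a = √[μ(2/r₂ − 1/a_t)] = 937.2 m/s.
Δv₂ = v_c2 − v_a = 580.2 m/s.
Total Δv = Δv₁ + Δv₂ = 1431 m/s = 1.431 km/s.

Δv_total ≈ 1.43 km/s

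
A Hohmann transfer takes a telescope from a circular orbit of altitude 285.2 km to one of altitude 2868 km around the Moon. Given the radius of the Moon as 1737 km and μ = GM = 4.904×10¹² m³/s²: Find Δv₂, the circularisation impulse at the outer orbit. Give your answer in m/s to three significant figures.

r₁ = 1737 + 285.2 = 2022.2 km = 2.0222×10⁶ m.
r₂ = 1737 + 2868 = 4605.0 km = 4.6050×10⁶ m.
Transfer ellipse a_t = (r₁ + r₂)/2 = 3.314×10⁶ m.
At r₁: circular v_c1 = √(μ/r₁) = 1557 m/s; transfer-perilune v_p = √[μ(2/r₁ − 1/a_t)] = 1836 m/s.
At r₂: circular v_c2 = √(μ/r₂) = 1032 m/s; transfer-apolune v_a = √[μ(2/r₂ − 1/a_t)] = 806.2 m/s.
Δv₂ = v_c2 − v_a = 225.8 m/s.

Δv ≈ 226 m/s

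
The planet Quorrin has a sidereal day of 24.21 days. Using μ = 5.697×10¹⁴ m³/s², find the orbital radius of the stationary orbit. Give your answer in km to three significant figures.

T = 24.21 days = 2.092×10⁶ s.
A synchronous orbit has period T, so by Kepler's third law a = (μT²/4π²)^(1/3).
μT²/4π² = 5.697×10¹⁴ × (2.092×10⁶)² / 39.48 = 6.314×10²⁵ m³.
a = 3.982×10⁸ m = 3.9820×10⁵ km.

r_sync ≈ 3.98×10⁵ km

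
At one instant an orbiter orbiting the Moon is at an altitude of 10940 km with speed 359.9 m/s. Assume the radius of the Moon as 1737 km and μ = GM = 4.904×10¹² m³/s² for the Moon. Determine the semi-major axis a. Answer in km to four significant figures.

a ≈ 7613 km

r = 1737 + 10940 = 12677 km = 1.268×10⁷ m.
Vis-viva rearranged: 1/a = 2/r − v²/μ = 1.578×10⁻⁷ − 2.641×10⁻⁸ = 1.314×10⁻⁷ m⁻¹.
a = 7.613×10⁶ m = 7613.1 km.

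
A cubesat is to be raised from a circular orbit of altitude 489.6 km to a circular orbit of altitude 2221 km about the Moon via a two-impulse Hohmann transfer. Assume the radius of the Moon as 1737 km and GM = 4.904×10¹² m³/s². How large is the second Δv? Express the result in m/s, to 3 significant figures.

r₁ = 1737 + 489.6 = 2226.6 km = 2.2266×10⁶ m.
r₂ = 1737 + 2221 = 3958.0 km = 3.9580×10⁶ m.
Transfer ellipse a_t = (r₁ + r₂)/2 = 3.092×10⁶ m.
At r₁: circular v_c1 = √(μ/r₁) = 1484 m/s; transfer-perilune v_p = √[μ(2/r₁ − 1/a_t)] = 1679 m/s.
At r₂: circular v_c2 = √(μ/r₂) = 1113 m/s; transfer-apolune v_a = √[μ(2/r₂ − 1/a_t)] = 944.5 m/s.
Δv₂ = v_c2 − v_a = 168.6 m/s.

Δv ≈ 169 m/s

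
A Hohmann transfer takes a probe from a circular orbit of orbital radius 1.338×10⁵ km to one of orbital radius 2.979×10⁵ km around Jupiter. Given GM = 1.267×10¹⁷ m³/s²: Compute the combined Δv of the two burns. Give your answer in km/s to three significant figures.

r₁ = 1.338×10⁵ km = 1.338×10⁸ m.
r₂ = 2.979×10⁵ km = 2.979×10⁸ m.
Transfer ellipse a_t = (r₁ + r₂)/2 = 2.158×10⁸ m.
At r₁: circular v_c1 = √(μ/r₁) = 30770 m/s; transfer-perijove v_p = √[μ(2/r₁ − 1/a_t)] = 36150 m/s.
Δv₁ = v_p − v_c1 = 5379 m/s.
At r₂: circular v_c2 = √(μ/r₂) = 20620 m/s; transfer-apojove v_a = √[μ(2/r₂ − 1/a_t)] = 16240 m/s.
Δv₂ = v_c2 − v_a = 4386 m/s.
Total Δv = Δv₁ + Δv₂ = 9765 m/s = 9.765 km/s.

Δv_total ≈ 9.76 km/s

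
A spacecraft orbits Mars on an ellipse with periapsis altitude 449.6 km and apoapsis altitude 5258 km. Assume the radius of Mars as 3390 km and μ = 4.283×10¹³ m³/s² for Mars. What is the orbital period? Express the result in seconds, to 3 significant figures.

r_p = 3390 + 449.6 = 3839.6 km = 3.8396×10⁶ m.
r_a = 3390 + 5258 = 8648.0 km = 8.6480×10⁶ m.
Semi-major axis a = (r_p + r_a)/2 = (3839.6 + 8648.0)/2 = 6243.8 km = 6.244×10⁶ m.
By Kepler's third law T = 2π√(a³/μ) = 2π × 2.384×10³ = 1.498×10⁴ s.

T ≈ 15000 seconds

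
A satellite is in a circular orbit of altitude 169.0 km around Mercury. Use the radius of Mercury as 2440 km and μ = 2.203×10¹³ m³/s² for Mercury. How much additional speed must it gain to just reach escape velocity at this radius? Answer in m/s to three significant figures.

Δv ≈ 1200 m/s

r = 2440 + 169.0 = 2609.0 km = 2.6090×10⁶ m.
Circular speed v_c = √(μ/r) = 2906 m/s.
Escape speed v_esc = √(2μ/r) = √2 × v_c = 4109 m/s.
Δv = v_esc − v_c = 1204 m/s.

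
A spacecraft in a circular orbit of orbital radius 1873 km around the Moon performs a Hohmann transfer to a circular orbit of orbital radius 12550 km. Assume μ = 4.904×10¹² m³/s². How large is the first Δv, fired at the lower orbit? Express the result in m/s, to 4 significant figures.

r₁ = 1873 km = 1.873×10⁶ m.
r₂ = 12550 km = 1.255×10⁷ m.
Transfer ellipse a_t = (r₁ + r₂)/2 = 7.212×10⁶ m.
At r₁: circular v_c1 = √(μ/r₁) = 1618 m/s; transfer-perilune v_p = √[μ(2/r₁ − 1/a_t)] = 2135 m/s.
Δv₁ = v_p − v_c1 = 516.5 m/s.

Δv ≈ 516.5 m/s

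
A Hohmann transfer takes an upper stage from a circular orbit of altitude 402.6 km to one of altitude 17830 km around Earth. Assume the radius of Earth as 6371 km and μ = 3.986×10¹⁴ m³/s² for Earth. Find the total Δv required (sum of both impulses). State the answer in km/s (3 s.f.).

r₁ = 6371 + 402.6 = 6773.6 km = 6.7736×10⁶ m.
r₂ = 6371 + 17830 = 24201 km = 2.4201×10⁷ m.
Transfer ellipse a_t = (r₁ + r₂)/2 = 1.549×10⁷ m.
At r₁: circular v_c1 = √(μ/r₁) = 7671 m/s; transfer-perigee v_p = √[μ(2/r₁ − 1/a_t)] = 9589 m/s.
Δv₁ = v_p − v_c1 = 1918 m/s.
At r₂: circular v_c2 = √(μ/r₂) = 4058 m/s; transfer-apogee v_a = √[μ(2/r₂ − 1/a_t)] = 2684 m/s.
Δv₂ = v_c2 − v_a = 1374 m/s.
Total Δv = Δv₁ + Δv₂ = 3293 m/s = 3.293 km/s.

Δv_total ≈ 3.29 km/s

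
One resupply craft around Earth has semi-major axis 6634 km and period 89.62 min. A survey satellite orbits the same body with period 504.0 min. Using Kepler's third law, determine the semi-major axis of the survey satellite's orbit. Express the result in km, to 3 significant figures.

a₂ ≈ 21000 km

Kepler's third law: a³ ∝ T², so a₂ = a₁ (T₂/T₁)^(2/3).
T₂/T₁ = 5.624, (T₂/T₁)^(2/3) = 3.162.
a₂ = 6634 × 3.162 = 20980 km.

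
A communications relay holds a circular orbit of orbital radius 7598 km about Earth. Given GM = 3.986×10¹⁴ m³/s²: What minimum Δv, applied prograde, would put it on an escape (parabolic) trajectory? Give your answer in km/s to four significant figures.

Δv ≈ 3.000 km/s

r = 7598 km = 7.598×10⁶ m.
Circular speed v_c = √(μ/r) = 7243 m/s.
Escape speed v_esc = √(2μ/r) = √2 × v_c = 10240 m/s.
Δv = v_esc − v_c = 3000 m/s = 3.000 km/s.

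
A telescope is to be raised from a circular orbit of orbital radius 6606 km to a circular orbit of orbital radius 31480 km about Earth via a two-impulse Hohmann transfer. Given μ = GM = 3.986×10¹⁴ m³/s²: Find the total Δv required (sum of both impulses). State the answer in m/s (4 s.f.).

r₁ = 6606 km = 6.606×10⁶ m.
r₂ = 31480 km = 3.148×10⁷ m.
Transfer ellipse a_t = (r₁ + r₂)/2 = 1.904×10⁷ m.
At r₁: circular v_c1 = √(μ/r₁) = 7768 m/s; transfer-perigee v_p = √[μ(2/r₁ − 1/a_t)] = 9987 m/s.
Δv₁ = v_p − v_c1 = 2219 m/s.
At r₂: circular v_c2 = √(μ/r₂) = 3558 m/s; transfer-apogee v_a = √[μ(2/r₂ − 1/a_t)] = 2096 m/s.
Δv₂ = v_c2 − v_a = 1463 m/s.
Total Δv = Δv₁ + Δv₂ = 3682 m/s.

Δv_total ≈ 3682 m/s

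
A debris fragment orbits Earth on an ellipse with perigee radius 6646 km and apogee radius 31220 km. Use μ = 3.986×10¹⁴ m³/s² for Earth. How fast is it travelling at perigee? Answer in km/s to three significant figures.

v ≈ 9.94 km/s

Semi-major axis a = (r_p + r_a)/2 = 18933 km = 1.893×10⁷ m.
Vis-viva: v² = μ(2/r − 1/a) = 3.986×10¹⁴ × (3.009×10⁻⁷ − 5.282×10⁻⁸) = 9.890×10⁷ m²/s².
v = 9945 m/s = 9.945 km/s.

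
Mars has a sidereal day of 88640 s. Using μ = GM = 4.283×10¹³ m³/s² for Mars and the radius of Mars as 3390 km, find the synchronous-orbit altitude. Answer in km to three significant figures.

A synchronous orbit has period T, so by Kepler's third law a = (μT²/4π²)^(1/3).
μT²/4π² = 4.283×10¹³ × (8.864×10⁴)² / 39.48 = 8.524×10²¹ m³.
a = 2.043×10⁷ m = 20428 km.
Altitude h = a − R = 20428 − 3390 = 17038 km.

h_sync ≈ 17000 km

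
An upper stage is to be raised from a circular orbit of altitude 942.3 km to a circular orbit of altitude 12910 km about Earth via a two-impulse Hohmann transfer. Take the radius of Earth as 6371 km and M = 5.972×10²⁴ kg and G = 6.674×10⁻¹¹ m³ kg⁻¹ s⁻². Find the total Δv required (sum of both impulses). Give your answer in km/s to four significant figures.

μ = GM = 6.674×10⁻¹¹ × 5.972×10²⁴ = 3.986×10¹⁴ m³/s².
r₁ = 6371 + 942.3 = 7313.3 km = 7.3133×10⁶ m.
r₂ = 6371 + 12910 = 19281 km = 1.9281×10⁷ m.
Transfer ellipse a_t = (r₁ + r₂)/2 = 1.330×10⁷ m.
At r₁: circular v_c1 = √(μ/r₁) = 7382 m/s; transfer-perigee v_p = √[μ(2/r₁ − 1/a_t)] = 8890 m/s.
Δv₁ = v_p − v_c1 = 1507 m/s.
At r₂: circular v_c2 = √(μ/r₂) = 4547 m/s; transfer-apogee v_a = √[μ(2/r₂ − 1/a_t)] = 3372 m/s.
Δv₂ = v_c2 − v_a = 1175 m/s.
Total Δv = Δv₁ + Δv₂ = 2682 m/s = 2.682 km/s.

Δv_total ≈ 2.682 km/s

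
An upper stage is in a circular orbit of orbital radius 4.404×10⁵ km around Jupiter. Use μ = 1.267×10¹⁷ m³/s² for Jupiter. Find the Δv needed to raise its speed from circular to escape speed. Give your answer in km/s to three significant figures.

Δv ≈ 7.03 km/s

r = 4.404×10⁵ km = 4.404×10⁸ m.
Circular speed v_c = √(μ/r) = 16960 m/s.
Escape speed v_esc = √(2μ/r) = √2 × v_c = 23990 m/s.
Δv = v_esc − v_c = 7026 m/s = 7.026 km/s.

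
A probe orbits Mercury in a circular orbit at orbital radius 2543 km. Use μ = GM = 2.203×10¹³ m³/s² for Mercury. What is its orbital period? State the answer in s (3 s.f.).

r = 2543 km = 2.543×10⁶ m.
Kepler's third law: T = 2π√(r³/μ) = 2π√((2.543×10⁶)³ / 2.203×10¹³).
r³/μ = 7.465×10⁵ s², so T = 2π × 8.640×10² = 5.429×10³ s.

T ≈ 5430 s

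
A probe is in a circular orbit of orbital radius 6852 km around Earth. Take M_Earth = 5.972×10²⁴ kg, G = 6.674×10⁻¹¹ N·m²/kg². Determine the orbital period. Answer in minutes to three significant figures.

T ≈ 94.1 minutes

μ = GM = 6.674×10⁻¹¹ × 5.972×10²⁴ = 3.986×10¹⁴ m³/s².
r = 6852 km = 6.852×10⁶ m.
Kepler's third law: T = 2π√(r³/μ) = 2π√((6.852×10⁶)³ / 3.986×10¹⁴).
r³/μ = 8.071×10⁵ s², so T = 2π × 8.984×10² = 5.645×10³ s.
Converting: 5.645×10³ s ÷ 60.00 = 94.08 minutes.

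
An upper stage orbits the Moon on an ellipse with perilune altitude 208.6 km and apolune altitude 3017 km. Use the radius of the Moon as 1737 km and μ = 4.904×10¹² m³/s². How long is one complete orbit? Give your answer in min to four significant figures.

r_p = 1737 + 208.6 = 1945.6 km = 1.9456×10⁶ m.
r_a = 1737 + 3017 = 4754.0 km = 4.7540×10⁶ m.
Semi-major axis a = (r_p + r_a)/2 = (1945.6 + 4754.0)/2 = 3349.8 km = 3.350×10⁶ m.
By Kepler's third law T = 2π√(a³/μ) = 2π × 2.769×10³ = 1.740×10⁴ s.
= 289.9 min.

T ≈ 289.9 min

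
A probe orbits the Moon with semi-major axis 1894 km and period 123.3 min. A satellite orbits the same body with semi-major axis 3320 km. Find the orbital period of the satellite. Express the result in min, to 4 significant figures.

Kepler's third law: T² ∝ a³, so T₂ = T₁ (a₂/a₁)^(3/2).
a₂/a₁ = 1.753, (a₂/a₁)^(3/2) = 2.321.
T₂ = 123.3 × 2.321 = 286.2 min.

T₂ ≈ 286.2 min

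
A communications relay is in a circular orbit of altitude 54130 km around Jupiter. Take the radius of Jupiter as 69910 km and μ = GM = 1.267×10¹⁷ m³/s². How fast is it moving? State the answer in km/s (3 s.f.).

r = 69910 + 54130 = 124040 km = 1.2404×10⁸ m.
For a circular orbit v = √(μ/r) = √(1.267×10¹⁷ / 1.240×10⁸) = √(1.021×10⁹) = 31960 m/s.
That is 31.96 km/s.

v ≈ 32.0 km/s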